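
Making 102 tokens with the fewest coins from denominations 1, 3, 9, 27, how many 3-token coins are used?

Use the largest denomination that fits, subtract, and repeat.
102 = 3×27 + 2×9 + 1×3
Count of 3: 1

1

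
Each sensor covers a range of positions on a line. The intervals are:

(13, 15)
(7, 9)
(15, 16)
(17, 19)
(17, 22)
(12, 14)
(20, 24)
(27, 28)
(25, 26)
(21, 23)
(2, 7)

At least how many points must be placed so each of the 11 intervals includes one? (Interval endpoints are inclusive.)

Sort by right endpoint; whenever an interval is uncovered, place a point at its right end.
By right end: [2,7]  [7,9]  [12,14]  [13,15]  [15,16]  [17,19]  [17,22]  [21,23]  [20,24]  [25,26]  [27,28]
[2,7] uncovered → point at 7; [12,14] uncovered → point at 14; [15,16] uncovered → point at 16; [17,19] uncovered → point at 19; [21,23] uncovered → point at 23; [25,26] uncovered → point at 26; [27,28] uncovered → point at 28.
Points: 7, 14, 16, 19, 23, 26, 28 (7 total).

7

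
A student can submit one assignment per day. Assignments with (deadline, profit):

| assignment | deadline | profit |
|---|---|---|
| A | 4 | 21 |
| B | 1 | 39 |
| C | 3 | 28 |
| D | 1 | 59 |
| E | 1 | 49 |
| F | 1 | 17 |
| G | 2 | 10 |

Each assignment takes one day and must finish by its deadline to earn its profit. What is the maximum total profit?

118

Profit order: D=59 E=49 B=39 C=28 A=21 F=17 G=10
Assign: D→slot 1, E skipped, B skipped, C→slot 3, A→slot 4, F skipped, G→slot 2.
Slots: [1:D] [2:G] [3:C] [4:A]
Profit = 59 + 10 + 28 + 21 = 118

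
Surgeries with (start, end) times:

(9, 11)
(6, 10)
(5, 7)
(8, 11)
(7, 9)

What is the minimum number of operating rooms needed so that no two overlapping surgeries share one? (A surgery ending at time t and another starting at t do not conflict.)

Count concurrent intervals with a sweep; the peak is the room count.
starts: [5, 6, 7, 8, 9]
ends:   [7, 9, 10, 11, 11]
s5→1 s6→2 e7→1 s7→2 s8→3  — peak 3.

3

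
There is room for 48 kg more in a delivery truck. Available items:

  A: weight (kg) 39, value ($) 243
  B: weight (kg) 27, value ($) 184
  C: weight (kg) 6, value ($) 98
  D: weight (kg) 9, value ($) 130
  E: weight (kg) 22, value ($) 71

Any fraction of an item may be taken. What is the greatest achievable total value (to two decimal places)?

Ratios (sorted): C 16.33, D 14.44, B 6.81, A 6.23, E 3.23
take C (6 @ 98); take D (9 @ 130); take B (27 @ 184); take 6/39 of A → 37.38. Capacity used 48/48.
Total value = 449.38

449.38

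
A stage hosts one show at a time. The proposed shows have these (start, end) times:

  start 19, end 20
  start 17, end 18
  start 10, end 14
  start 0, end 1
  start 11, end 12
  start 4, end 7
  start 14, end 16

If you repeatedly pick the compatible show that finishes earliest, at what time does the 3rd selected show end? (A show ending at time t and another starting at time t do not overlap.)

12

Sorted by end: (0,1)  (4,7)  (11,12)  (10,14)  (14,16)  (17,18)  (19,20)
take (0,1); take (4,7); take (11,12); take (14,16); take (17,18); take (19,20).
Selected: (0,1) (4,7) (11,12) (14,16) (17,18) (19,20)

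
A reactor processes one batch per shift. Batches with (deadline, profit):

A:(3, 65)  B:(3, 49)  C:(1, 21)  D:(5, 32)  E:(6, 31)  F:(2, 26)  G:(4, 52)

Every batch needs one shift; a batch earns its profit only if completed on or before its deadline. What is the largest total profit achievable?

Profit order: A=65 G=52 B=49 D=32 E=31 F=26 C=21
Assign: A→slot 3, G→slot 4, B→slot 2, D→slot 5, E→slot 6, F→slot 1, C skipped.
Slots: [1:F] [2:B] [3:A] [4:G] [5:D] [6:E]
Profit = 26 + 49 + 65 + 52 + 32 + 31 = 255

255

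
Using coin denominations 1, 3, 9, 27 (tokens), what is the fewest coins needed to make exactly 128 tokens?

Use the largest denomination that fits, subtract, and repeat.
128 = 4×27 + 2×9 + 2×1
Total coins = 4 + 2 + 2 = 8

8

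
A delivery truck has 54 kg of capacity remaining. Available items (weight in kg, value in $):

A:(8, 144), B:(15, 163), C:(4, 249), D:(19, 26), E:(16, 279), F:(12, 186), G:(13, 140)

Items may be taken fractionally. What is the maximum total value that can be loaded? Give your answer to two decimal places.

Ratios (sorted): C 62.25, A 18.00, E 17.44, F 15.50, B 10.87, G 10.77, D 1.37
take C (4 @ 249); take A (8 @ 144); take E (16 @ 279); take F (12 @ 186); take 14/15 of B → 152.13. Capacity used 54/54.
Total value = 1010.13

1010.13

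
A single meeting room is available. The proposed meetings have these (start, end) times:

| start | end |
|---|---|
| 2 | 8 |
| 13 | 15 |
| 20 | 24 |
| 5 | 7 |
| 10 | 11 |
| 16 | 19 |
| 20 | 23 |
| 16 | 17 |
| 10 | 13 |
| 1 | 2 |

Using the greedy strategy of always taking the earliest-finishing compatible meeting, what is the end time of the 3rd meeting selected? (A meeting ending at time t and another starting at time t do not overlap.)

By end time: (1,2), (5,7), (2,8), (10,11), (10,13), (13,15), (16,17), (16,19), (20,23), (20,24).
Pick (1,2); next start ≥ 2 → (5,7); next start ≥ 7 → (10,11); next start ≥ 11 → (13,15); next start ≥ 15 → (16,17); next start ≥ 17 → (20,23).
Selected: (1,2) (5,7) (10,11) (13,15) (16,17) (20,23)

11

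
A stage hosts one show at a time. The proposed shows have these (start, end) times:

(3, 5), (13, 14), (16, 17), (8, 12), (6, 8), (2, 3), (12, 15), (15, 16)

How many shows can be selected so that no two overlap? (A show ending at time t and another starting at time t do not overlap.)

7

Sort by end time and greedily take each interval whose start is ≥ the last chosen end.
Sorted by end: (2,3)  (3,5)  (6,8)  (8,12)  (13,14)  (12,15)  (15,16)  (16,17)
take (2,3); take (3,5); take (6,8); take (8,12); take (13,14); take (15,16); take (16,17).
Selected 7 shows.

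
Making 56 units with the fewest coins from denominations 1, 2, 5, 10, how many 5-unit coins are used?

Greedy: take as many of the largest coin as possible, then repeat with the remainder.
56 = 5×10 + 1×5 + 1×1
Count of 5: 1

1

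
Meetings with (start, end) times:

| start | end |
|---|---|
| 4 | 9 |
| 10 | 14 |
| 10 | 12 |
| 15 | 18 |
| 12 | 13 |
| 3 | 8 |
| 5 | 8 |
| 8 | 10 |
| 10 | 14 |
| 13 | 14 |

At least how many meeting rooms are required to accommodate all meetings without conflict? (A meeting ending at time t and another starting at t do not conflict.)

3

Events (time:±→running): 3:+→1 4:+→2 5:+→3 … peak 3.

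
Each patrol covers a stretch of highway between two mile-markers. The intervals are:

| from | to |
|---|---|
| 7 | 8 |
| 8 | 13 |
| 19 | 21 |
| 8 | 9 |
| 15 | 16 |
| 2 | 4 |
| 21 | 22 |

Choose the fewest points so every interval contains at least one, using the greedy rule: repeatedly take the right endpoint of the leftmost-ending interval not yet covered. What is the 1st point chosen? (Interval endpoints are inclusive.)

Sort by right endpoint; whenever an interval is uncovered, place a point at its right end.
By right end: [2,4]  [7,8]  [8,9]  [8,13]  [15,16]  [19,21]  [21,22]
[2,4] uncovered → point at 4; [7,8] uncovered → point at 8; [15,16] uncovered → point at 16; [19,21] uncovered → point at 21.
Points: 4, 8, 16, 21 (4 total).

4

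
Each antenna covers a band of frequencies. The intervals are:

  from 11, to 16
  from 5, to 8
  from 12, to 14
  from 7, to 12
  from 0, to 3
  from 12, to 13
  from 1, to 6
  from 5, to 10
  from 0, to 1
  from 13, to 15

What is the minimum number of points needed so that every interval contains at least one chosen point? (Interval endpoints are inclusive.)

Sorted: [0,1] [0,3] [1,6] [5,8] [5,10] [7,12] [12,13] [12,14] [13,15] [11,16]
{[0,1],[0,3],[1,6]} hit by 1; {[5,8],[5,10],[7,12]} hit by 8; {[12,13],[12,14],[13,15],[11,16]} hit by 13.
Points: 1, 8, 13 (3 total).

3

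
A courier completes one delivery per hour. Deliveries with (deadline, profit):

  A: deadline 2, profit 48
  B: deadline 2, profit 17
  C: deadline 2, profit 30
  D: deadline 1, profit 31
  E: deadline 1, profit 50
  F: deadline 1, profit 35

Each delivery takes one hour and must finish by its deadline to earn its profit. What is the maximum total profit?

By profit: E(d1,50), A(d2,48), F(d1,35), D(d1,31), C(d2,30), B(d2,17)
E→slot 1; A→slot 2; F skipped; D skipped; C skipped; B skipped.
Profit = 50 + 48 = 98

98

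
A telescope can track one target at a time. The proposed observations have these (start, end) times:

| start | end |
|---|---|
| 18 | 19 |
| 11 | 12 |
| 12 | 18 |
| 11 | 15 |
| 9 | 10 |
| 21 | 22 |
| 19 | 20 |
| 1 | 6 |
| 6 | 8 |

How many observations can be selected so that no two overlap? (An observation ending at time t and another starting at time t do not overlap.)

8

Sort by end time and greedily take each interval whose start is ≥ the last chosen end.
Sorted by end: (1,6)  (6,8)  (9,10)  (11,12)  (11,15)  (12,18)  (18,19)  (19,20)  (21,22)
take (1,6); take (6,8); take (9,10); take (11,12); skip (11,15); take (12,18); take (18,19); take (19,20); take (21,22).
Selected 8 observations.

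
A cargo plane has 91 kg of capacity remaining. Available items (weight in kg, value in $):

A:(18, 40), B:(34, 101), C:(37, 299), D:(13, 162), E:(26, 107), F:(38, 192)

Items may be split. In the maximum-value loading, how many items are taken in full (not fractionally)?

3

Ratios (sorted): D 12.46, C 8.08, F 5.05, E 4.12, B 2.97, A 2.22
take D (13 @ 162); take C (37 @ 299); take F (38 @ 192); take 3/26 of E → 12.35. Capacity used 91/91.
3 item(s) taken whole; one partial (take 3/26 of E).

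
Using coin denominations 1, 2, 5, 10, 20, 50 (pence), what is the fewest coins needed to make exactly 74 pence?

4

74 = 1×50 + 1×20 + 2×2
Total coins = 1 + 1 + 2 = 4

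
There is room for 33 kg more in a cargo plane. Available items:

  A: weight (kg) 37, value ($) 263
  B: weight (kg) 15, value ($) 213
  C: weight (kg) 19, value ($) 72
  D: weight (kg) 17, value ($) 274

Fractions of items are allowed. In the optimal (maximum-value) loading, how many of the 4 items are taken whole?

Sort by value per unit weight and fill in that order.
Order: D (274/17=16.12) > B (213/15=14.20) > A (263/37=7.11) > C (72/19=3.79)
Fill: take D (17 @ 274) → take B (15 @ 213) → take 1/37 of A → 7.11; 33/33 used.
2 item(s) taken whole; one partial (take 1/37 of A).

2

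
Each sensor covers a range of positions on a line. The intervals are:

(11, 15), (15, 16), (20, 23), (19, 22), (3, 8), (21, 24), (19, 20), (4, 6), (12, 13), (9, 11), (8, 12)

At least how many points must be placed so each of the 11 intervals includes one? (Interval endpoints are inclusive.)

6

Process intervals by earliest right end; each time one isn't hit yet, stab at its right endpoint.
Sorted: [4,6] [3,8] [9,11] [8,12] [12,13] [11,15] [15,16] [19,20] [19,22] [20,23] [21,24]
{[4,6],[3,8]} hit by 6; {[9,11],[8,12]} hit by 11; {[12,13],[11,15]} hit by 13; {[15,16]} hit by 16; {[19,20],[19,22],[20,23]} hit by 20; {[21,24]} hit by 24.
Points: 6, 11, 13, 16, 20, 24 (6 total).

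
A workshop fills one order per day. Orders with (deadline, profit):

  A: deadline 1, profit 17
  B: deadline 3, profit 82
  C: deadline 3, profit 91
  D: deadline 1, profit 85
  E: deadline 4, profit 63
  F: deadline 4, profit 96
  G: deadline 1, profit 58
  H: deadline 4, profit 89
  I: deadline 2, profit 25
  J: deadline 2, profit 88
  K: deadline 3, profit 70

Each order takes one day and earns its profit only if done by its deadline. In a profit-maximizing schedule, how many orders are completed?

4

Sort by profit descending; place each in the latest free slot ≤ its deadline.
Profit order: F=96 C=91 H=89 J=88 D=85 B=82 K=70 E=63 G=58 I=25 A=17
Assign: F→slot 4, C→slot 3, H→slot 2, J→slot 1, D skipped, B skipped, K skipped, E skipped, G skipped, I skipped, A skipped.
Slots: [1:J] [2:H] [3:C] [4:F]
4 of 11 scheduled.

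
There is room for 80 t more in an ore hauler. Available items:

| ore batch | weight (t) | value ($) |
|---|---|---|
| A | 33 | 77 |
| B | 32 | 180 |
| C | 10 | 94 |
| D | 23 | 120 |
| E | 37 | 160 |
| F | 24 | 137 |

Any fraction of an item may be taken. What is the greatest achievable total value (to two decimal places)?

Sort by value per unit weight and fill in that order.
Order: C (94/10=9.40) > F (137/24=5.71) > B (180/32=5.62) > D (120/23=5.22) > E (160/37=4.32) > A (77/33=2.33)
Fill: take C (10 @ 94) → take F (24 @ 137) → take B (32 @ 180) → take 14/23 of D → 73.04; 80/80 used.
Total value = 484.04

484.04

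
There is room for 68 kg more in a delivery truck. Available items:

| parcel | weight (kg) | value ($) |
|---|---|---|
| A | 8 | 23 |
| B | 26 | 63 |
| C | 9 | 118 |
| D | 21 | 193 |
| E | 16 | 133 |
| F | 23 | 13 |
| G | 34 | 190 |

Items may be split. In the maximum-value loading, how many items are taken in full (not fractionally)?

3

Order: C (118/9=13.11) > D (193/21=9.19) > E (133/16=8.31) > G (190/34=5.59) > A (23/8=2.88) > B (63/26=2.42) > F (13/23=0.57)
Fill: take C (9 @ 118) → take D (21 @ 193) → take E (16 @ 133) → take 22/34 of G → 122.94; 68/68 used.
3 item(s) taken whole; one partial (take 22/34 of G).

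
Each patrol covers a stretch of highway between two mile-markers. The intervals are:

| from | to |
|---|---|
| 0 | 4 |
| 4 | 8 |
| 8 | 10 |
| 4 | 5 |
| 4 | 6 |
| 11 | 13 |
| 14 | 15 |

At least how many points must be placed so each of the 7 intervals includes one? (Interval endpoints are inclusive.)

Process intervals by earliest right end; each time one isn't hit yet, stab at its right endpoint.
Sorted: [0,4] [4,5] [4,6] [4,8] [8,10] [11,13] [14,15]
{[0,4],[4,5],[4,6],[4,8]} hit by 4; {[8,10]} hit by 10; {[11,13]} hit by 13; {[14,15]} hit by 15.
Points: 4, 10, 13, 15 (4 total).

4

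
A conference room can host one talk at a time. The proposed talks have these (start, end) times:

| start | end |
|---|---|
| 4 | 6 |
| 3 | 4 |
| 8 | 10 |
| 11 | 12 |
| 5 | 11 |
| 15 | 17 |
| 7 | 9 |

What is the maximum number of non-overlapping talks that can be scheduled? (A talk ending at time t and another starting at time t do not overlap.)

Greedy by earliest finish: after sorting by end time, pick each interval compatible with the last pick.
By end time: (3,4), (4,6), (7,9), (8,10), (5,11), (11,12), (15,17).
Pick (3,4); next start ≥ 4 → (4,6); next start ≥ 6 → (7,9); next start ≥ 9 → (11,12); next start ≥ 12 → (15,17).
Selected 5 talks.

5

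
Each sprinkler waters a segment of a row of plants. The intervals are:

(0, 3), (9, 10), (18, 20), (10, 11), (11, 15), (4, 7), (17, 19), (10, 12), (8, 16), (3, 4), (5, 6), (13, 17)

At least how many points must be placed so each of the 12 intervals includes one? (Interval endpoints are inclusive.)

Sort by right endpoint; whenever an interval is uncovered, place a point at its right end.
Sorted: [0,3] [3,4] [5,6] [4,7] [9,10] [10,11] [10,12] [11,15] [8,16] [13,17] [17,19] [18,20]
{[0,3],[3,4]} hit by 3; {[5,6],[4,7]} hit by 6; {[9,10],[10,11],[10,12]} hit by 10; {[11,15],[8,16],[13,17]} hit by 15; {[17,19],[18,20]} hit by 19.
Points: 3, 6, 10, 15, 19 (5 total).

5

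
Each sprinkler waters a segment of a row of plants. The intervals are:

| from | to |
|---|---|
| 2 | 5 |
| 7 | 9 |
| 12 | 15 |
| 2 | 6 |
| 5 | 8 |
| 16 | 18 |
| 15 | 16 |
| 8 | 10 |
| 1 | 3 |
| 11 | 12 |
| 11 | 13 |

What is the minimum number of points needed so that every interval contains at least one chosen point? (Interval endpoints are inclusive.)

4

Sorted: [1,3] [2,5] [2,6] [5,8] [7,9] [8,10] [11,12] [11,13] [12,15] [15,16] [16,18]
{[1,3],[2,5],[2,6]} hit by 3; {[5,8],[7,9],[8,10]} hit by 8; {[11,12],[11,13],[12,15]} hit by 12; {[15,16],[16,18]} hit by 16.
Points: 3, 8, 12, 16 (4 total).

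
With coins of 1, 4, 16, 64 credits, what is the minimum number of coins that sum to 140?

Greedy: take as many of the largest coin as possible, then repeat with the remainder.
140 − 2×64→12 − 3×4→0
Total coins = 2 + 3 = 5

5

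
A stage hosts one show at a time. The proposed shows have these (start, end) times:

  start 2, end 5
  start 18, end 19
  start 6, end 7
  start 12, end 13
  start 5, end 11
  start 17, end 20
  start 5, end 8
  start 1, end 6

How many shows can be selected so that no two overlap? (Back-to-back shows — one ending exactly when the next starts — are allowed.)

Order by finish time; keep every interval that doesn't clash with the previous kept one.
Sorted by end: (2,5)  (1,6)  (6,7)  (5,8)  (5,11)  (12,13)  (18,19)  (17,20)
take (2,5); take (6,7); take (12,13); take (18,19).
Selected 4 shows.

4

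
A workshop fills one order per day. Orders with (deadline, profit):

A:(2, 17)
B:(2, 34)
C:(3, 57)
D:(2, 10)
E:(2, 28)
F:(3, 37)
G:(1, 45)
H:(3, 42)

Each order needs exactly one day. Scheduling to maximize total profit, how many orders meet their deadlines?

By profit: C(d3,57), G(d1,45), H(d3,42), F(d3,37), B(d2,34), E(d2,28), A(d2,17), D(d2,10)
C→slot 3; G→slot 1; H→slot 2; F skipped; B skipped; E skipped; A skipped; D skipped.
3 of 8 scheduled.

3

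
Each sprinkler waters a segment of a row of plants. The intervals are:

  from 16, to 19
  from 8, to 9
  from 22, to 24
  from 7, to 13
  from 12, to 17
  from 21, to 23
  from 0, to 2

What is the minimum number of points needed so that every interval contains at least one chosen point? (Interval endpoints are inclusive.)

By right end: [0,2]  [8,9]  [7,13]  [12,17]  [16,19]  [21,23]  [22,24]
[0,2] uncovered → point at 2; [8,9] uncovered → point at 9; [12,17] uncovered → point at 17; [21,23] uncovered → point at 23.
Points: 2, 9, 17, 23 (4 total).

4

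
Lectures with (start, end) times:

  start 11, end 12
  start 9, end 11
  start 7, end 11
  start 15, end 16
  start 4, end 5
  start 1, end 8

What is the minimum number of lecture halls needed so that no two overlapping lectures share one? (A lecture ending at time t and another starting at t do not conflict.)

Events (time:±→running): 1:+→1 4:+→2 … peak 2.

2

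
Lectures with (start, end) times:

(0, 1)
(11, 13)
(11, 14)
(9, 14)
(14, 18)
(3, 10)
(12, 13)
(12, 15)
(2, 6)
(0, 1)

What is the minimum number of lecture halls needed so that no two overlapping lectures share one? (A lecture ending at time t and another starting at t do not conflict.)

The answer is the maximum number of intervals overlapping at any instant.
starts: [0, 0, 2, 3, 9, 11, 11, 12, 12, 14]
ends:   [1, 1, 6, 10, 13, 13, 14, 14, 15, 18]
s0→1 s0→2 e1→1 e1→0 s2→1 s3→2 e6→1 s9→2 e10→1 s11→2 s11→3 s12→4 s12→5  — peak 5.

5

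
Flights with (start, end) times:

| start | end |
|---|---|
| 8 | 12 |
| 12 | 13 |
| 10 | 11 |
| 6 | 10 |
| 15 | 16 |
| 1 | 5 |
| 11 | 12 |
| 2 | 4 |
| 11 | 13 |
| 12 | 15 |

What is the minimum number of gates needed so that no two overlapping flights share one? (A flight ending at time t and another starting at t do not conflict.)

3

starts: [1, 2, 6, 8, 10, 11, 11, 12, 12, 15]
ends:   [4, 5, 10, 11, 12, 12, 13, 13, 15, 16]
s1→1 s2→2 e4→1 e5→0 s6→1 s8→2 e10→1 s10→2 e11→1 s11→2 s11→3  — peak 3.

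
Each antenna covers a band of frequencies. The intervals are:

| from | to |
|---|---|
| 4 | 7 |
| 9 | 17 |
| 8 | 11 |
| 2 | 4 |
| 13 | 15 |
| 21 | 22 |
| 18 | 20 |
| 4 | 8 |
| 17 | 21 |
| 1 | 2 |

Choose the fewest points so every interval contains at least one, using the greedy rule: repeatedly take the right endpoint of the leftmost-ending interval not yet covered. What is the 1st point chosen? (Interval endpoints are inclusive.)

Sort by right endpoint; whenever an interval is uncovered, place a point at its right end.
Sorted: [1,2] [2,4] [4,7] [4,8] [8,11] [13,15] [9,17] [18,20] [17,21] [21,22]
{[1,2],[2,4]} hit by 2; {[4,7],[4,8]} hit by 7; {[8,11]} hit by 11; {[13,15],[9,17]} hit by 15; {[18,20],[17,21]} hit by 20; {[21,22]} hit by 22.
Points: 2, 7, 11, 15, 20, 22 (6 total).

2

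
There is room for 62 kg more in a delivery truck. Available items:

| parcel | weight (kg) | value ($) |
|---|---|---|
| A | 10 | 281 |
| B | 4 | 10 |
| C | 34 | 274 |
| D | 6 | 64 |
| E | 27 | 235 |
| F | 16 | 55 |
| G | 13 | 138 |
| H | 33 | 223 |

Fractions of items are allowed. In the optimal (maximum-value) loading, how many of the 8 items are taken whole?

4

Order: A (281/10=28.10) > D (64/6=10.67) > G (138/13=10.62) > E (235/27=8.70) > C (274/34=8.06) > H (223/33=6.76) > F (55/16=3.44) > B (10/4=2.50)
Fill: take A (10 @ 281) → take D (6 @ 64) → take G (13 @ 138) → take E (27 @ 235) → take 6/34 of C → 48.35; 62/62 used.
4 item(s) taken whole; one partial (take 6/34 of C).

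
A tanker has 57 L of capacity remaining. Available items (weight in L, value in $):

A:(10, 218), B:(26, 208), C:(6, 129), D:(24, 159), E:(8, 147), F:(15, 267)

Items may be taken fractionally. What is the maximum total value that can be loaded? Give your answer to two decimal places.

Sort by value per unit weight and fill in that order.
Order: A (218/10=21.80) > C (129/6=21.50) > E (147/8=18.38) > F (267/15=17.80) > B (208/26=8.00) > D (159/24=6.62)
Fill: take A (10 @ 218) → take C (6 @ 129) → take E (8 @ 147) → take F (15 @ 267) → take 18/26 of B → 144.00; 57/57 used.
Total value = 905.00

905.00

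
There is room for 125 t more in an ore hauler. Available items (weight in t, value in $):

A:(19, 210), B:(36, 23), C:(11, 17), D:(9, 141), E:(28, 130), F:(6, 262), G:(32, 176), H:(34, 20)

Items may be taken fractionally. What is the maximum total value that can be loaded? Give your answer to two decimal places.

948.78

Ratios (sorted): F 43.67, D 15.67, A 11.05, G 5.50, E 4.64, C 1.55, B 0.64, H 0.59
take F (6 @ 262); take D (9 @ 141); take A (19 @ 210); take G (32 @ 176); take E (28 @ 130); take C (11 @ 17); take 20/36 of B → 12.78. Capacity used 125/125.
Total value = 948.78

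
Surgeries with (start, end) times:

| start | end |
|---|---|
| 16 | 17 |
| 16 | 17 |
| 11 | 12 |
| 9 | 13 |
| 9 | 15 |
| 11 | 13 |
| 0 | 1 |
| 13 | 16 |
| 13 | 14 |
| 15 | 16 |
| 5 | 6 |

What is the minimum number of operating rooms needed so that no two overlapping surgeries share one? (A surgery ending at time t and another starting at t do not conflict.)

Count concurrent intervals with a sweep; the peak is the room count.
Events (time:±→running): 0:+→1 1:-→0 5:+→1 6:-→0 9:+→1 9:+→2 11:+→3 11:+→4 … peak 4.

4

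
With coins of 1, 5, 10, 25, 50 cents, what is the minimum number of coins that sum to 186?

Use the largest denomination that fits, subtract, and repeat.
186 = 3×50 + 1×25 + 1×10 + 1×1
Total coins = 3 + 1 + 1 + 1 = 6

6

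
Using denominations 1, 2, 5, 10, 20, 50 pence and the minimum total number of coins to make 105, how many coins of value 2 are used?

Use the largest denomination that fits, subtract, and repeat.
105 − 2×50→5 − 1×5→0
Count of 2: 0

0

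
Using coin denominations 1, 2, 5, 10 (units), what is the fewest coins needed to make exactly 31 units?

Use the largest denomination that fits, subtract, and repeat.
31 = 3×10 + 1×1
Total coins = 3 + 1 = 4

4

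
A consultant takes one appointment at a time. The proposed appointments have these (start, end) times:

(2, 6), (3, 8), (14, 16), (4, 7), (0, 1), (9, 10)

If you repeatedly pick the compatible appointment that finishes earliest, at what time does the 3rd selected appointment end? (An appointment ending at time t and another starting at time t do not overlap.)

By end time: (0,1), (2,6), (4,7), (3,8), (9,10), (14,16).
Pick (0,1); next start ≥ 1 → (2,6); next start ≥ 6 → (9,10); next start ≥ 10 → (14,16).
Selected: (0,1) (2,6) (9,10) (14,16)

10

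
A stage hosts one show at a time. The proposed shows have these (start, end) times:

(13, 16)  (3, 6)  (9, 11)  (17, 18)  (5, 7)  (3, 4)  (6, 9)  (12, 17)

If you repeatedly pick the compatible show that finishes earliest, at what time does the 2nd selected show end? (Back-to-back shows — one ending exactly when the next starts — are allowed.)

7

Sorted by end: (3,4)  (3,6)  (5,7)  (6,9)  (9,11)  (13,16)  (12,17)  (17,18)
take (3,4); skip (3,6); take (5,7); take (9,11); take (13,16); take (17,18).
Selected: (3,4) (5,7) (9,11) (13,16) (17,18)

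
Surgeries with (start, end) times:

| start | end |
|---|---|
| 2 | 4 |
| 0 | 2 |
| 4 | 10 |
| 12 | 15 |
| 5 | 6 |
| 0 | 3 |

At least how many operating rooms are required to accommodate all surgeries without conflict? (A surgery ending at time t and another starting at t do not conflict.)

The answer is the maximum number of intervals overlapping at any instant.
Events (time:±→running): 0:+→1 0:+→2 … peak 2.

2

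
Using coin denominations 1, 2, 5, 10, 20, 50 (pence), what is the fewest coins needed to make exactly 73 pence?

73 = 1×50 + 1×20 + 1×2 + 1×1
Total coins = 1 + 1 + 1 + 1 = 4

4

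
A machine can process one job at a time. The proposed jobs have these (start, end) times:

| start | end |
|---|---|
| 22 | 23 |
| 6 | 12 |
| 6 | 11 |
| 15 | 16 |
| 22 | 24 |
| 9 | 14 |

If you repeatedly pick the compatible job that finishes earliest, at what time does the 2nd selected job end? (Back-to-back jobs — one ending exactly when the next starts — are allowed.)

16

Sort by end time and greedily take each interval whose start is ≥ the last chosen end.
Sorted by end: (6,11)  (6,12)  (9,14)  (15,16)  (22,23)  (22,24)
take (6,11); take (15,16); take (22,23); skip (22,24).
Selected: (6,11) (15,16) (22,23)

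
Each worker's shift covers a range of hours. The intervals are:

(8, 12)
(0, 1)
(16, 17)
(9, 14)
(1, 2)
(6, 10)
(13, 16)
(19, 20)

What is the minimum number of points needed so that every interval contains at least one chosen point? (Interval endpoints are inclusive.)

By right end: [0,1]  [1,2]  [6,10]  [8,12]  [9,14]  [13,16]  [16,17]  [19,20]
[0,1] uncovered → point at 1; [6,10] uncovered → point at 10; [13,16] uncovered → point at 16; [19,20] uncovered → point at 20.
Points: 1, 10, 16, 20 (4 total).

4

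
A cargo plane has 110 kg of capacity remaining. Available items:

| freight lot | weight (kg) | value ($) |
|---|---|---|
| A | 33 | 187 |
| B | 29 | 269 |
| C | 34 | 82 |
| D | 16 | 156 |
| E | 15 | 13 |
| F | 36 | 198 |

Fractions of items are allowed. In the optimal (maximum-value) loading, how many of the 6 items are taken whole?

Greedy by value/weight ratio, highest first.
Order: D (156/16=9.75) > B (269/29=9.28) > A (187/33=5.67) > F (198/36=5.50) > C (82/34=2.41) > E (13/15=0.87)
Fill: take D (16 @ 156) → take B (29 @ 269) → take A (33 @ 187) → take 32/36 of F → 176.00; 110/110 used.
3 item(s) taken whole; one partial (take 32/36 of F).

3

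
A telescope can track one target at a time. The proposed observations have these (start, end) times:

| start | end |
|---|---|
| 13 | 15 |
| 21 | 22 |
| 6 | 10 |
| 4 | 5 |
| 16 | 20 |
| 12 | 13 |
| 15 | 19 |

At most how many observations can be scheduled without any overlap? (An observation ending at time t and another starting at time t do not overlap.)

Greedy by earliest finish: after sorting by end time, pick each interval compatible with the last pick.
Sorted by end: (4,5)  (6,10)  (12,13)  (13,15)  (15,19)  (16,20)  (21,22)
take (4,5); take (6,10); take (12,13); take (13,15); take (15,19); take (21,22).
Selected 6 observations.

6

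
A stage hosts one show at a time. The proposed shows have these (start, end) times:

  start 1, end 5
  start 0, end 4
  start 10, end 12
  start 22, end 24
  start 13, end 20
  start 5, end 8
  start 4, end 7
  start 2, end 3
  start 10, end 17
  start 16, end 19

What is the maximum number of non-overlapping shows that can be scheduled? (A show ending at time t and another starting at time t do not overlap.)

Order by finish time; keep every interval that doesn't clash with the previous kept one.
Sorted by end: (2,3)  (0,4)  (1,5)  (4,7)  (5,8)  (10,12)  (10,17)  (16,19)  (13,20)  (22,24)
take (2,3); skip (1,5); take (4,7); take (10,12); take (16,19); skip (13,20); take (22,24).
Selected 5 shows.

5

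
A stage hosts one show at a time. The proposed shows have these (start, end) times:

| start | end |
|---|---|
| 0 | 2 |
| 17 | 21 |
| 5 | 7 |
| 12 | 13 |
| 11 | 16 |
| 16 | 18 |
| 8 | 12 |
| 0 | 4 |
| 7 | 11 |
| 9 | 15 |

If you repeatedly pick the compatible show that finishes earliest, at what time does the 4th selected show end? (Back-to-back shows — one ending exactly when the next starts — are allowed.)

By end time: (0,2), (0,4), (5,7), (7,11), (8,12), (12,13), (9,15), (11,16), (16,18), (17,21).
Pick (0,2); next start ≥ 2 → (5,7); next start ≥ 7 → (7,11); next start ≥ 11 → (12,13); next start ≥ 13 → (16,18).
Selected: (0,2) (5,7) (7,11) (12,13) (16,18)

13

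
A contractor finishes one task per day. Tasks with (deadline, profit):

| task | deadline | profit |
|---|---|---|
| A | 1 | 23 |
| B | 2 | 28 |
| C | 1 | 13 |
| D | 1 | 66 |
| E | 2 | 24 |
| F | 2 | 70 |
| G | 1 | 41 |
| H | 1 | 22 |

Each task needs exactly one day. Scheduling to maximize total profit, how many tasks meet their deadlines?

2

Take jobs in profit order; each goes to the latest open slot no later than its deadline.
Profit order: F=70 D=66 G=41 B=28 E=24 A=23 H=22 C=13
Assign: F→slot 2, D→slot 1, G skipped, B skipped, E skipped, A skipped, H skipped, C skipped.
Slots: [1:D] [2:F]
2 of 8 scheduled.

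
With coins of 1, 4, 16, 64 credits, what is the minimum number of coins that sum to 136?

4

Greedy: take as many of the largest coin as possible, then repeat with the remainder.
136 = 2×64 + 2×4
Total coins = 2 + 2 = 4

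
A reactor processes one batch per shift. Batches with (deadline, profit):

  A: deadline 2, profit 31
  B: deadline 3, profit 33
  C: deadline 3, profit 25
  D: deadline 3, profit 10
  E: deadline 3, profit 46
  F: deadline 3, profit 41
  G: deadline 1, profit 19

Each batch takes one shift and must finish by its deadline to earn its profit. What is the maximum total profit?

120

Profit order: E=46 F=41 B=33 A=31 C=25 G=19 D=10
Assign: E→slot 3, F→slot 2, B→slot 1, A skipped, C skipped, G skipped, D skipped.
Slots: [1:B] [2:F] [3:E]
Profit = 33 + 41 + 46 = 120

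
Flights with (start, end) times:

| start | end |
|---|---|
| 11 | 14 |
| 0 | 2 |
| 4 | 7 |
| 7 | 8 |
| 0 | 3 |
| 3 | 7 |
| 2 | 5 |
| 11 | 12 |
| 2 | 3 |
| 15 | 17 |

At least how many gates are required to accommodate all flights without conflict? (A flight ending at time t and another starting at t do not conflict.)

3

The answer is the maximum number of intervals overlapping at any instant.
Events (time:±→running): 0:+→1 0:+→2 2:-→1 2:+→2 2:+→3 … peak 3.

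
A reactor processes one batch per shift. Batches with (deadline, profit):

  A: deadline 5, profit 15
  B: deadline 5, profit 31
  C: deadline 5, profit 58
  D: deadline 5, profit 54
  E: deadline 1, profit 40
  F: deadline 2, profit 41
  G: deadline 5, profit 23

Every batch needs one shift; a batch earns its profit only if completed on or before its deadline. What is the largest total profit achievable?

224

Sort by profit descending; place each in the latest free slot ≤ its deadline.
By profit: C(d5,58), D(d5,54), F(d2,41), E(d1,40), B(d5,31), G(d5,23), A(d5,15)
C→slot 5; D→slot 4; F→slot 2; E→slot 1; B→slot 3; G skipped; A skipped.
Profit = 40 + 41 + 31 + 54 + 58 = 224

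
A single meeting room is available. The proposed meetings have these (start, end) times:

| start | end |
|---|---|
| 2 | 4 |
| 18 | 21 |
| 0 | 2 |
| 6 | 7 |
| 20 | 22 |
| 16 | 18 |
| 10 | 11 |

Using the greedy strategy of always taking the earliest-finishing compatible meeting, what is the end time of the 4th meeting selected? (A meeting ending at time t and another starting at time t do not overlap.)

11

Sort by end time and greedily take each interval whose start is ≥ the last chosen end.
By end time: (0,2), (2,4), (6,7), (10,11), (16,18), (18,21), (20,22).
Pick (0,2); next start ≥ 2 → (2,4); next start ≥ 4 → (6,7); next start ≥ 7 → (10,11); next start ≥ 11 → (16,18); next start ≥ 18 → (18,21).
Selected: (0,2) (2,4) (6,7) (10,11) (16,18) (18,21)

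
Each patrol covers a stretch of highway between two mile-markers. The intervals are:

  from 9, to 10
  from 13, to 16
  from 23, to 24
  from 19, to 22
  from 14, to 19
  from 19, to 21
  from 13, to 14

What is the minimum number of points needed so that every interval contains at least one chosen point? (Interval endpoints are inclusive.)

Process intervals by earliest right end; each time one isn't hit yet, stab at its right endpoint.
By right end: [9,10]  [13,14]  [13,16]  [14,19]  [19,21]  [19,22]  [23,24]
[9,10] uncovered → point at 10; [13,14] uncovered → point at 14; [19,21] uncovered → point at 21; [23,24] uncovered → point at 24.
Points: 10, 14, 21, 24 (4 total).

4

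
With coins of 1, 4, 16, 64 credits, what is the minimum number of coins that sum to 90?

Use the largest denomination that fits, subtract, and repeat.
90 = 1×64 + 1×16 + 2×4 + 2×1
Total coins = 1 + 1 + 2 + 2 = 6

6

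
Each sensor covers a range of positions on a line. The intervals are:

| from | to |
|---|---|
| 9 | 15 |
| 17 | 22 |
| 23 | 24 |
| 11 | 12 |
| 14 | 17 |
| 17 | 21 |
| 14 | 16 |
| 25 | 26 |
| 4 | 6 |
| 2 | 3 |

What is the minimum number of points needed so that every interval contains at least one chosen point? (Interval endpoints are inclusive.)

7

Sort by right endpoint; whenever an interval is uncovered, place a point at its right end.
By right end: [2,3]  [4,6]  [11,12]  [9,15]  [14,16]  [14,17]  [17,21]  [17,22]  [23,24]  [25,26]
[2,3] uncovered → point at 3; [4,6] uncovered → point at 6; [11,12] uncovered → point at 12; [14,16] uncovered → point at 16; [17,21] uncovered → point at 21; [23,24] uncovered → point at 24; [25,26] uncovered → point at 26.
Points: 3, 6, 12, 16, 21, 24, 26 (7 total).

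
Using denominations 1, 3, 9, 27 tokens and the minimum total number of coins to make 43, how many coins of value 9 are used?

Greedy: take as many of the largest coin as possible, then repeat with the remainder.
43 − 1×27→16 − 1×9→7 − 2×3→1 − 1×1→0
Count of 9: 1

1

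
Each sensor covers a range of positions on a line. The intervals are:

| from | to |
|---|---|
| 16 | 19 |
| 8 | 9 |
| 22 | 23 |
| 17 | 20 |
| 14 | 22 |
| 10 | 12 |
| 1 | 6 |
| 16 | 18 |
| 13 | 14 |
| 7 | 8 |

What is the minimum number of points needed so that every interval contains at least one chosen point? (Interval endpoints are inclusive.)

Process intervals by earliest right end; each time one isn't hit yet, stab at its right endpoint.
By right end: [1,6]  [7,8]  [8,9]  [10,12]  [13,14]  [16,18]  [16,19]  [17,20]  [14,22]  [22,23]
[1,6] uncovered → point at 6; [7,8] uncovered → point at 8; [10,12] uncovered → point at 12; [13,14] uncovered → point at 14; [16,18] uncovered → point at 18; [22,23] uncovered → point at 23.
Points: 6, 8, 12, 14, 18, 23 (6 total).

6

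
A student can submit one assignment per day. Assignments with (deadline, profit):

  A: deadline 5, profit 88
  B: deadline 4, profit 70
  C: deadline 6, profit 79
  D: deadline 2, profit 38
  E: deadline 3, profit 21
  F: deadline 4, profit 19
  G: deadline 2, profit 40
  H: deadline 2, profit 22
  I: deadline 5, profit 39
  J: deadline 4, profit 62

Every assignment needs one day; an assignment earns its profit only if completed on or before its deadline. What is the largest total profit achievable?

Take jobs in profit order; each goes to the latest open slot no later than its deadline.
Profit order: A=88 C=79 B=70 J=62 G=40 I=39 D=38 H=22 E=21 F=19
Assign: A→slot 5, C→slot 6, B→slot 4, J→slot 3, G→slot 2, I→slot 1, D skipped, H skipped, E skipped, F skipped.
Slots: [1:I] [2:G] [3:J] [4:B] [5:A] [6:C]
Profit = 39 + 40 + 62 + 70 + 88 + 79 = 378

378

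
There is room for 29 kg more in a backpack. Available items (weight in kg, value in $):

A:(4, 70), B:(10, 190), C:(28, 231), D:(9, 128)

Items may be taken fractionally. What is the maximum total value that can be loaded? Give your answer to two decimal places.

Order: B (190/10=19.00) > A (70/4=17.50) > D (128/9=14.22) > C (231/28=8.25)
Fill: take B (10 @ 190) → take A (4 @ 70) → take D (9 @ 128) → take 6/28 of C → 49.50; 29/29 used.
Total value = 437.50

437.50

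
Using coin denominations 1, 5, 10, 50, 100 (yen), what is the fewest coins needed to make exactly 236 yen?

Use the largest denomination that fits, subtract, and repeat.
236 = 2×100 + 3×10 + 1×5 + 1×1
Total coins = 2 + 3 + 1 + 1 = 7

7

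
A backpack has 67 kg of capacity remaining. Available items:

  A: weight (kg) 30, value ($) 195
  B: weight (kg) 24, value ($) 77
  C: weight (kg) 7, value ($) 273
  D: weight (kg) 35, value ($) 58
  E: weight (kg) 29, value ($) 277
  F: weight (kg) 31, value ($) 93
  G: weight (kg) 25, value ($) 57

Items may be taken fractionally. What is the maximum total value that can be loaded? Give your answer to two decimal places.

748.21

Greedy by value/weight ratio, highest first.
Ratios (sorted): C 39.00, E 9.55, A 6.50, B 3.21, F 3.00, G 2.28, D 1.66
take C (7 @ 273); take E (29 @ 277); take A (30 @ 195); take 1/24 of B → 3.21. Capacity used 67/67.
Total value = 748.21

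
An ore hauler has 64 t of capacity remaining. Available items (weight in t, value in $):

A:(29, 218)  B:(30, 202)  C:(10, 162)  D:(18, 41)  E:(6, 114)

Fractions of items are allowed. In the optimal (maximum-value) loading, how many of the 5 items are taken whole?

Greedy by value/weight ratio, highest first.
Ratios (sorted): E 19.00, C 16.20, A 7.52, B 6.73, D 2.28
take E (6 @ 114); take C (10 @ 162); take A (29 @ 218); take 19/30 of B → 127.93. Capacity used 64/64.
3 item(s) taken whole; one partial (take 19/30 of B).

3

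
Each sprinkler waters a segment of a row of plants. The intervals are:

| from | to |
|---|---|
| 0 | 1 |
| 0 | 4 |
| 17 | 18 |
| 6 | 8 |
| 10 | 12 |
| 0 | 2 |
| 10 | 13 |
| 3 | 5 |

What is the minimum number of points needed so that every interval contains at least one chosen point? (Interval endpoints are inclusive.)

5

Sort by right endpoint; whenever an interval is uncovered, place a point at its right end.
By right end: [0,1]  [0,2]  [0,4]  [3,5]  [6,8]  [10,12]  [10,13]  [17,18]
[0,1] uncovered → point at 1; [3,5] uncovered → point at 5; [6,8] uncovered → point at 8; [10,12] uncovered → point at 12; [17,18] uncovered → point at 18.
Points: 1, 5, 8, 12, 18 (5 total).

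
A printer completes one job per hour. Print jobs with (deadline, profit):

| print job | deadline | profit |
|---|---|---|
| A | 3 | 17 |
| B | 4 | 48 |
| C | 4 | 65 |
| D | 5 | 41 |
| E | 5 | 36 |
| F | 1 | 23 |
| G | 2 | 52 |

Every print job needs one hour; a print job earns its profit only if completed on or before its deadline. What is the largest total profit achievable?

242

Profit order: C=65 G=52 B=48 D=41 E=36 F=23 A=17
Assign: C→slot 4, G→slot 2, B→slot 3, D→slot 5, E→slot 1, F skipped, A skipped.
Slots: [1:E] [2:G] [3:B] [4:C] [5:D]
Profit = 36 + 52 + 48 + 65 + 41 = 242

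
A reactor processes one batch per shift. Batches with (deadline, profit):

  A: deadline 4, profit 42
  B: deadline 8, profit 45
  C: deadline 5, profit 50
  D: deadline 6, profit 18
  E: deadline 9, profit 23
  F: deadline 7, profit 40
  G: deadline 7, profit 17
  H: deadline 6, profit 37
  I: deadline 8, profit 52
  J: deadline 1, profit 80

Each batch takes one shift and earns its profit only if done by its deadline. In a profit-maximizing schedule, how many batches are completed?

Take jobs in profit order; each goes to the latest open slot no later than its deadline.
Profit order: J=80 I=52 C=50 B=45 A=42 F=40 H=37 E=23 D=18 G=17
Assign: J→slot 1, I→slot 8, C→slot 5, B→slot 7, A→slot 4, F→slot 6, H→slot 3, E→slot 9, D→slot 2, G skipped.
Slots: [1:J] [2:D] [3:H] [4:A] [5:C] [6:F] [7:B] [8:I] [9:E]
9 of 10 scheduled.

9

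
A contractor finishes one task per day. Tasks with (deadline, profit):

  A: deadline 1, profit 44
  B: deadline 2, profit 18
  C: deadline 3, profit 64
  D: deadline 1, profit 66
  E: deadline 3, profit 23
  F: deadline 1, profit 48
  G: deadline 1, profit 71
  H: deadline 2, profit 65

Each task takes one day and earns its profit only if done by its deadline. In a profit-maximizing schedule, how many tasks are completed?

Take jobs in profit order; each goes to the latest open slot no later than its deadline.
Profit order: G=71 D=66 H=65 C=64 F=48 A=44 E=23 B=18
Assign: G→slot 1, D skipped, H→slot 2, C→slot 3, F skipped, A skipped, E skipped, B skipped.
Slots: [1:G] [2:H] [3:C]
3 of 8 scheduled.

3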